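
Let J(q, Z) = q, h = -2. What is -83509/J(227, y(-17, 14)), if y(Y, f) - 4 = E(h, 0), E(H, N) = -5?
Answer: -83509/227 ≈ -367.88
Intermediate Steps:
y(Y, f) = -1 (y(Y, f) = 4 - 5 = -1)
-83509/J(227, y(-17, 14)) = -83509/227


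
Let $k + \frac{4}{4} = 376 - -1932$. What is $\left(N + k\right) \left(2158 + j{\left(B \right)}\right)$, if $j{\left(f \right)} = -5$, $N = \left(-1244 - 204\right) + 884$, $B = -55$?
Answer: $3752679$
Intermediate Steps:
$k = 2307$ ($k = -1 + \left(376 - -1932\right) = -1 + \left(376 + 1932\right) = -1 + 2308 = 2307$)
$N = -564$ ($N = -1448 + 884 = -564$)
$\left(N + k\right) \left(2158 + j{\left(B \right)}\right) = \left(-564 + 2307\right) \left(2158 - 5\right) = 1743 \cdot 2153 = 3752679$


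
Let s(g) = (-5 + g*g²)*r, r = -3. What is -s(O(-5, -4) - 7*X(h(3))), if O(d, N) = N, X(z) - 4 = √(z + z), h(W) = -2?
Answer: -41871 - 120792*I ≈ -41871.0 - 1.2079e+5*I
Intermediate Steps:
X(z) = 4 + √2*√z (X(z) = 4 + √(z + z) = 4 + √(2*z) = 4 + √2*√z)
s(g) = 15 - 3*g³ (s(g) = (-5 + g*g²)*(-3) = (-5 + g³)*(-3) = 15 - 3*g³)
-s(O(-5, -4) - 7*X(h(3))) = -(15 - 3*(-4 - 7*(4 + √2*√(-2)))³) = -(15 - 3*(-4 - 7*(4 + √2*(I*√2)))³) = -(15 - 3*(-4 - 7*(4 + 2*I))³) = -(15 - 3*(-4 + (-28 - 14*I))³) = -(15 - 3*(-32 - 14*I)³) = -15 + 3*(-32 - 14*I)³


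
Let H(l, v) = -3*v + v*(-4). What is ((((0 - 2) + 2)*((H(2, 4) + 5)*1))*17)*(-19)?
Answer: 0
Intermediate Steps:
H(l, v) = -7*v (H(l, v) = -3*v - 4*v = -7*v)
((((0 - 2) + 2)*((H(2, 4) + 5)*1))*17)*(-19) = ((((0 - 2) + 2)*((-7*4 + 5)*1))*17)*(-19) = (((-2 + 2)*((-28 + 5)*1))*17)*(-19) = ((0*(-23*1))*17)*(-19) = ((0*(-23))*17)*(-19) = (0*17)*(-19) = 0*(-19) = 0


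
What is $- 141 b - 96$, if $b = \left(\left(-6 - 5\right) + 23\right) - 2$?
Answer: $-1506$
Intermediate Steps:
$b = 10$ ($b = \left(\left(-6 - 5\right) + 23\right) - 2 = \left(-11 + 23\right) - 2 = 12 - 2 = 10$)
$- 141 b - 96 = \left(-141\right) 10 - 96 = -1410 - 96 = -1506$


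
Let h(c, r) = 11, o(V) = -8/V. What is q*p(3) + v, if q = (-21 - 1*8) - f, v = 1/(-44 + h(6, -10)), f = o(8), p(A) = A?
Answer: -2773/33 ≈ -84.030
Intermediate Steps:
f = -1 (f = -8/8 = -8*⅛ = -1)
v = -1/33 (v = 1/(-44 + 11) = 1/(-33) = -1/33 ≈ -0.030303)
q = -28 (q = (-21 - 1*8) - 1*(-1) = (-21 - 8) + 1 = -29 + 1 = -28)
q*p(3) + v = -28*3 - 1/33 = -84 - 1/33 = -2773/33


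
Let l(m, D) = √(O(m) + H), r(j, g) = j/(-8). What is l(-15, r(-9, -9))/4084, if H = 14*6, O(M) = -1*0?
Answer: √21/2042 ≈ 0.0022442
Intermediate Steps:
O(M) = 0
H = 84
r(j, g) = -j/8 (r(j, g) = j*(-⅛) = -j/8)
l(m, D) = 2*√21 (l(m, D) = √(0 + 84) = √84 = 2*√21)
l(-15, r(-9, -9))/4084 = (2*√21)/4084 = (2*√21)*(1/4084) = √21/2042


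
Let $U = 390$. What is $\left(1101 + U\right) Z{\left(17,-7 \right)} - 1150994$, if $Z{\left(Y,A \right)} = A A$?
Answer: $-1077935$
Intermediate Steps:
$Z{\left(Y,A \right)} = A^{2}$
$\left(1101 + U\right) Z{\left(17,-7 \right)} - 1150994 = \left(1101 + 390\right) \left(-7\right)^{2} - 1150994 = 1491 \cdot 49 - 1150994 = 73059 - 1150994 = -1077935$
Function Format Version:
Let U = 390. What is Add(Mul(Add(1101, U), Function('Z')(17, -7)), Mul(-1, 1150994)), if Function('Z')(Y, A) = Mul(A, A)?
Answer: -1077935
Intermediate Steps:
Function('Z')(Y, A) = Pow(A, 2)
Add(Mul(Add(1101, U), Function('Z')(17, -7)), Mul(-1, 1150994)) = Add(Mul(Add(1101, 390), Pow(-7, 2)), Mul(-1, 1150994)) = Add(Mul(1491, 49), -1150994) = Add(73059, -1150994) = -1077935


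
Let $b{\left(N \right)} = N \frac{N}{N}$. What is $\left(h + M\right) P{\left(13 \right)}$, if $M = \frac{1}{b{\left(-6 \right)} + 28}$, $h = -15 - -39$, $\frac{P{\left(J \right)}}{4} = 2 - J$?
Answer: $-1058$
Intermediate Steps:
$P{\left(J \right)} = 8 - 4 J$ ($P{\left(J \right)} = 4 \left(2 - J\right) = 8 - 4 J$)
$h = 24$ ($h = -15 + 39 = 24$)
$b{\left(N \right)} = N$ ($b{\left(N \right)} = N 1 = N$)
$M = \frac{1}{22}$ ($M = \frac{1}{-6 + 28} = \frac{1}{22} \approx 0.045455$)
$\left(h + M\right) P{\left(13 \right)} = \left(24 + \frac{1}{22}\right) \left(8 - 52\right) = \frac{529 \left(8 - 52\right)}{22} = \frac{529}{22} \left(-44\right) = -1058$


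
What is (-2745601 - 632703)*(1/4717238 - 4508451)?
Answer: 35923932693340700224/2358619 ≈ 1.5231e+13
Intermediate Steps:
(-2745601 - 632703)*(1/4717238 - 4508451) = -3378304*(1/4717238 - 4508451) = -3378304*(-21267436378337/4717238) = 35923932693340700224/2358619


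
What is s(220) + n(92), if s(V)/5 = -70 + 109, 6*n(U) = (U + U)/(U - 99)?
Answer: 4003/21 ≈ 190.62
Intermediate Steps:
n(U) = U/(3*(-99 + U)) (n(U) = ((U + U)/(U - 99))/6 = ((2*U)/(-99 + U))/6 = (2*U/(-99 + U))/6 = U/(3*(-99 + U)))
s(V) = 195 (s(V) = 5*(-70 + 109) = 5*39 = 195)
s(220) + n(92) = 195 + (1/3)*92/(-99 + 92) = 195 + (1/3)*92/(-7) = 195 + (1/3)*92*(-1/7) = 195 - 92/21 = 4003/21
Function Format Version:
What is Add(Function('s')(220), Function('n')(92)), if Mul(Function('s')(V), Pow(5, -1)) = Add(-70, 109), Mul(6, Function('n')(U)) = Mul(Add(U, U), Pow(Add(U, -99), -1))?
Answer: Rational(4003, 21) ≈ 190.62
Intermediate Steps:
Function('n')(U) = Mul(Rational(1, 3), U, Pow(Add(-99, U), -1)) (Function('n')(U) = Mul(Rational(1, 6), Mul(Add(U, U), Pow(Add(U, -99), -1))) = Mul(Rational(1, 6), Mul(Mul(2, U), Pow(Add(-99, U), -1))) = Mul(Rational(1, 6), Mul(2, U, Pow(Add(-99, U), -1))) = Mul(Rational(1, 3), U, Pow(Add(-99, U), -1)))
Function('s')(V) = 195 (Function('s')(V) = Mul(5, Add(-70, 109)) = Mul(5, 39) = 195)
Add(Function('s')(220), Function('n')(92)) = Add(195, Mul(Rational(1, 3), 92, Pow(Add(-99, 92), -1))) = Add(195, Mul(Rational(1, 3), 92, Pow(-7, -1))) = Add(195, Mul(Rational(1, 3), 92, Rational(-1, 7))) = Add(195, Rational(-92, 21)) = Rational(4003, 21)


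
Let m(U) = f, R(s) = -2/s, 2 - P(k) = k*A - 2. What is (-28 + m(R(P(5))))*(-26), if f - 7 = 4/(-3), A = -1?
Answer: 1742/3 ≈ 580.67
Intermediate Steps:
f = 17/3 (f = 7 + 4/(-3) = 7 + 4*(-⅓) = 7 - 4/3 = 17/3 ≈ 5.6667)
P(k) = 4 + k (P(k) = 2 - (k*(-1) - 2) = 2 - (-k - 2) = 2 - (-2 - k) = 2 + (2 + k) = 4 + k)
m(U) = 17/3
(-28 + m(R(P(5))))*(-26) = (-28 + 17/3)*(-26) = -67/3*(-26) = 1742/3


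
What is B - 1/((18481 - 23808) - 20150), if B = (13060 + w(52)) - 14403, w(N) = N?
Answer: -32890806/25477 ≈ -1291.0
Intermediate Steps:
B = -1291 (B = (13060 + 52) - 14403 = 13112 - 14403 = -1291)
B - 1/((18481 - 23808) - 20150) = -1291 - 1/((18481 - 23808) - 20150) = -1291 - 1/(-5327 - 20150) = -1291 - 1/(-25477) = -1291 - 1*(-1/25477) = -1291 + 1/25477 = -32890806/25477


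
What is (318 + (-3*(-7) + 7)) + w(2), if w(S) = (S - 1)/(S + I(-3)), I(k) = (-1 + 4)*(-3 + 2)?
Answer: 345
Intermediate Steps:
I(k) = -3 (I(k) = 3*(-1) = -3)
w(S) = (-1 + S)/(-3 + S) (w(S) = (S - 1)/(S - 3) = (-1 + S)/(-3 + S))
(318 + (-3*(-7) + 7)) + w(2) = (318 + (-3*(-7) + 7)) + (-1 + 2)/(-3 + 2) = (318 + (21 + 7)) + 1/(-1) = (318 + 28) - 1*1 = 346 - 1 = 345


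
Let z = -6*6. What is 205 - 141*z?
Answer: 5281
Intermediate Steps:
z = -36
205 - 141*z = 205 - 141*(-36) = 205 + 5076 = 5281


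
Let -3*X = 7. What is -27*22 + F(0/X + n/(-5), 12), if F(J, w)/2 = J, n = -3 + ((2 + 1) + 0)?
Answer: -594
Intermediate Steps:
X = -7/3 (X = -⅓*7 = -7/3 ≈ -2.3333)
n = 0 (n = -3 + (3 + 0) = -3 + 3 = 0)
F(J, w) = 2*J
-27*22 + F(0/X + n/(-5), 12) = -27*22 + 2*(0/(-7/3) + 0/(-5)) = -594 + 2*(0*(-3/7) + 0*(-⅕)) = -594 + 2*(0 + 0) = -594 + 2*0 = -594 + 0 = -594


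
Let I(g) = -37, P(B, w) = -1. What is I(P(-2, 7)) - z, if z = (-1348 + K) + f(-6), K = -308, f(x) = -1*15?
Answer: 1634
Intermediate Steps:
f(x) = -15
z = -1671 (z = (-1348 - 308) - 15 = -1656 - 15 = -1671)
I(P(-2, 7)) - z = -37 - 1*(-1671) = -37 + 1671 = 1634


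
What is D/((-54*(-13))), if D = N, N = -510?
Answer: -85/117 ≈ -0.72650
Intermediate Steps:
D = -510
D/((-54*(-13))) = -510/((-54*(-13))) = -510/702 = -510*1/702 = -85/117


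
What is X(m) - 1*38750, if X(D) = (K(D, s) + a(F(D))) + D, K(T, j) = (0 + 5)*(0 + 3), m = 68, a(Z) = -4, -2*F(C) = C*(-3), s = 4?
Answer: -38671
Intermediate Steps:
F(C) = 3*C/2 (F(C) = -C*(-3)/2 = -(-3)*C/2 = 3*C/2)
K(T, j) = 15 (K(T, j) = 5*3 = 15)
X(D) = 11 + D (X(D) = (15 - 4) + D = 11 + D)
X(m) - 1*38750 = (11 + 68) - 1*38750 = 79 - 38750 = -38671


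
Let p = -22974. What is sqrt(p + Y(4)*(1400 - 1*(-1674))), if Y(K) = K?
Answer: I*sqrt(10678) ≈ 103.33*I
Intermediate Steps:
sqrt(p + Y(4)*(1400 - 1*(-1674))) = sqrt(-22974 + 4*(1400 - 1*(-1674))) = sqrt(-22974 + 4*(1400 + 1674)) = sqrt(-22974 + 4*3074) = sqrt(-22974 + 12296) = sqrt(-10678) = I*sqrt(10678)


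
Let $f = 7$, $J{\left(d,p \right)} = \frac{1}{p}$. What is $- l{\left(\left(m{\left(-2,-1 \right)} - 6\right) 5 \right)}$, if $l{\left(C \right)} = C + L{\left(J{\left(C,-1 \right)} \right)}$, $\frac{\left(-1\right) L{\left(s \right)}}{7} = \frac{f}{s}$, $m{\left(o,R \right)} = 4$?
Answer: $-39$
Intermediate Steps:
$L{\left(s \right)} = - \frac{49}{s}$ ($L{\left(s \right)} = - 7 \frac{7}{s} = - \frac{49}{s}$)
$l{\left(C \right)} = 49 + C$ ($l{\left(C \right)} = C - \frac{49}{\frac{1}{-1}} = C - \frac{49}{-1} = C - -49 = C + 49 = 49 + C$)
$- l{\left(\left(m{\left(-2,-1 \right)} - 6\right) 5 \right)} = - (49 + \left(4 - 6\right) 5) = - (49 - 10) = \left(-1\right) 39 = -39$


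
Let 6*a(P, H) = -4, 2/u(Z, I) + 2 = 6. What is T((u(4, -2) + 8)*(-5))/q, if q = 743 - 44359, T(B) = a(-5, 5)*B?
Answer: -85/130848 ≈ -0.00064961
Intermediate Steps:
u(Z, I) = ½ (u(Z, I) = 2/(-2 + 6) = 2/4 = 2*(¼) = ½)
a(P, H) = -⅔ (a(P, H) = (⅙)*(-4) = -⅔)
T(B) = -2*B/3
q = -43616
T((u(4, -2) + 8)*(-5))/q = -2*(½ + 8)*(-5)/3/(-43616) = -17*(-5)/3*(-1/43616) = -⅔*(-85/2)*(-1/43616) = (85/3)*(-1/43616) = -85/130848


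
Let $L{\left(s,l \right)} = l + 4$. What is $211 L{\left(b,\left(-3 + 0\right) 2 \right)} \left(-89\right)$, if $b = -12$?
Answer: $37558$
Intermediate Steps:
$L{\left(s,l \right)} = 4 + l$
$211 L{\left(b,\left(-3 + 0\right) 2 \right)} \left(-89\right) = 211 \left(4 + \left(-3 + 0\right) 2\right) \left(-89\right) = 211 \left(4 - 6\right) \left(-89\right) = 211 \left(-2\right) \left(-89\right) = \left(-422\right) \left(-89\right) = 37558$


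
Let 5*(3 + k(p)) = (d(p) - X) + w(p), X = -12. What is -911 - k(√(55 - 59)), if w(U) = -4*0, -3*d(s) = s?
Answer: -4552/5 + 2*I/15 ≈ -910.4 + 0.13333*I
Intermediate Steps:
d(s) = -s/3
w(U) = 0
k(p) = -⅗ - p/15 (k(p) = -3 + ((-p/3 - 1*(-12)) + 0)/5 = -3 + ((-p/3 + 12) + 0)/5 = -3 + ((12 - p/3) + 0)/5 = -3 + (12 - p/3)/5 = -3 + (12/5 - p/15) = -⅗ - p/15)
-911 - k(√(55 - 59)) = -911 - (-⅗ - √(55 - 59)/15) = -911 - (-⅗ - 2*I/15) = -911 + (⅗ + 2*I/15) = -4552/5 + 2*I/15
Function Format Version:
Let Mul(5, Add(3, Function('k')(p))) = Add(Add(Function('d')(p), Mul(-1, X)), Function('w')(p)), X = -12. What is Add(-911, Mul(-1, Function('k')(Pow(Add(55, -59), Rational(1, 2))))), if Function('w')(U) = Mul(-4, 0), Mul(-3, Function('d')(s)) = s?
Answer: Add(Rational(-4552, 5), Mul(Rational(2, 15), I)) ≈ Add(-910.40, Mul(0.13333, I))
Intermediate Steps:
Function('d')(s) = Mul(Rational(-1, 3), s)
Function('w')(U) = 0
Function('k')(p) = Add(Rational(-3, 5), Mul(Rational(-1, 15), p)) (Function('k')(p) = Add(-3, Mul(Rational(1, 5), Add(Add(Mul(Rational(-1, 3), p), Mul(-1, -12)), 0))) = Add(-3, Mul(Rational(1, 5), Add(Add(Mul(Rational(-1, 3), p), 12), 0))) = Add(-3, Mul(Rational(1, 5), Add(Add(12, Mul(Rational(-1, 3), p)), 0))) = Add(-3, Mul(Rational(1, 5), Add(12, Mul(Rational(-1, 3), p)))) = Add(-3, Add(Rational(12, 5), Mul(Rational(-1, 15), p))) = Add(Rational(-3, 5), Mul(Rational(-1, 15), p)))
Add(-911, Mul(-1, Function('k')(Pow(Add(55, -59), Rational(1, 2))))) = Add(-911, Mul(-1, Add(Rational(-3, 5), Mul(Rational(-1, 15), Pow(Add(55, -59), Rational(1, 2)))))) = Add(-911, Mul(-1, Add(Rational(-3, 5), Mul(Rational(-1, 15), Pow(-4, Rational(1, 2)))))) = Add(-911, Mul(-1, Add(Rational(-3, 5), Mul(Rational(-1, 15), Mul(2, I))))) = Add(-911, Mul(-1, Add(Rational(-3, 5), Mul(Rational(-2, 15), I)))) = Add(-911, Add(Rational(3, 5), Mul(Rational(2, 15), I))) = Add(Rational(-4552, 5), Mul(Rational(2, 15), I))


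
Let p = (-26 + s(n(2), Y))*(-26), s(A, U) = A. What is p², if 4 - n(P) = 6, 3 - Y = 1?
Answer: 529984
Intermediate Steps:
Y = 2 (Y = 3 - 1*1 = 3 - 1 = 2)
n(P) = -2 (n(P) = 4 - 1*6 = 4 - 6 = -2)
p = 728 (p = (-26 - 2)*(-26) = -28*(-26) = 728)
p² = 728² = 529984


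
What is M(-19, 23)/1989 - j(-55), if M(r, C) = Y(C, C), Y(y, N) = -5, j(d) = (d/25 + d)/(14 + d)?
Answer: -569879/407745 ≈ -1.3976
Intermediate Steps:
j(d) = 26*d/(25*(14 + d)) (j(d) = (d*(1/25) + d)/(14 + d) = (d/25 + d)/(14 + d) = (26*d/25)/(14 + d) = 26*d/(25*(14 + d)))
M(r, C) = -5
M(-19, 23)/1989 - j(-55) = -5/1989 - 26*(-55)/(25*(14 - 55)) = -5*1/1989 - 26*(-55)/(25*(-41)) = -5/1989 - 26*(-55)*(-1)/(25*41) = -5/1989 - 1*286/205 = -5/1989 - 286/205 = -569879/407745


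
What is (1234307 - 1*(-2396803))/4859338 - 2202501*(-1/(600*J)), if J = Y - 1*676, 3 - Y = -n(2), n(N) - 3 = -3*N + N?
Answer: -1539045986723/327519381200 ≈ -4.6991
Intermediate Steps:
n(N) = 3 - 2*N (n(N) = 3 + (-3*N + N) = 3 - 2*N)
Y = 2 (Y = 3 - (-1)*(3 - 2*2) = 3 - (-1)*(3 - 4) = 3 - (-1)*(-1) = 3 - 1*1 = 3 - 1 = 2)
J = -674 (J = 2 - 1*676 = 2 - 676 = -674)
(1234307 - 1*(-2396803))/4859338 - 2202501*(-1/(600*J)) = (1234307 - 1*(-2396803))/4859338 - 2202501/((-600*(-674))) = (1234307 + 2396803)*(1/4859338) - 2202501/404400 = 3631110*(1/4859338) - 2202501*1/404400 = 1815555/2429669 - 734167/134800 = -1539045986723/327519381200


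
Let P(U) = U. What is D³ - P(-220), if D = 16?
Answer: 4316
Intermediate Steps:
D³ - P(-220) = 16³ - 1*(-220) = 4096 + 220 = 4316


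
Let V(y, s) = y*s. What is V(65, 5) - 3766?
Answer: -3441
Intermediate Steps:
V(y, s) = s*y
V(65, 5) - 3766 = 5*65 - 3766 = 325 - 3766 = -3441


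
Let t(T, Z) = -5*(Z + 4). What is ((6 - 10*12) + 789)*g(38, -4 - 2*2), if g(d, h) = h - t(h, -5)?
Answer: -8775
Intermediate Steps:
t(T, Z) = -20 - 5*Z (t(T, Z) = -5*(4 + Z) = -20 - 5*Z)
g(d, h) = -5 + h (g(d, h) = h - (-20 - 5*(-5)) = h - (-20 + 25) = h - 1*5 = h - 5 = -5 + h)
((6 - 10*12) + 789)*g(38, -4 - 2*2) = ((6 - 10*12) + 789)*(-5 + (-4 - 2*2)) = ((6 - 120) + 789)*(-5 + (-4 - 4)) = (-114 + 789)*(-5 - 8) = 675*(-13) = -8775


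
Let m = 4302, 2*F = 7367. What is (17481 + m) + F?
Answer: 50933/2 ≈ 25467.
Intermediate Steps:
F = 7367/2 (F = (½)*7367 = 7367/2 ≈ 3683.5)
(17481 + m) + F = (17481 + 4302) + 7367/2 = 21783 + 7367/2 = 50933/2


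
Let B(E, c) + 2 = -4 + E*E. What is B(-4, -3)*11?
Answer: 110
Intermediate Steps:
B(E, c) = -6 + E² (B(E, c) = -2 + (-4 + E*E) = -2 + (-4 + E²) = -6 + E²)
B(-4, -3)*11 = (-6 + (-4)²)*11 = (-6 + 16)*11 = 10*11 = 110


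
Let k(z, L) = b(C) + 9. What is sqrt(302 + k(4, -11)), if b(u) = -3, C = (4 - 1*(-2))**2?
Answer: 2*sqrt(77) ≈ 17.550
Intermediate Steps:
C = 36 (C = (4 + 2)**2 = 6**2 = 36)
k(z, L) = 6 (k(z, L) = -3 + 9 = 6)
sqrt(302 + k(4, -11)) = sqrt(302 + 6) = sqrt(308) = 2*sqrt(77)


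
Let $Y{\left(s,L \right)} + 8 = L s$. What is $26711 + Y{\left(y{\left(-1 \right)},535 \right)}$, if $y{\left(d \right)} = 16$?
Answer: $35263$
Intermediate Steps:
$Y{\left(s,L \right)} = -8 + L s$
$26711 + Y{\left(y{\left(-1 \right)},535 \right)} = 26711 + \left(-8 + 535 \cdot 16\right) = 26711 + \left(-8 + 8560\right) = 26711 + 8552 = 35263$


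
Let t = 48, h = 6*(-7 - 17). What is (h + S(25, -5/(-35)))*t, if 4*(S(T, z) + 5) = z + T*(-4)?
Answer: -58452/7 ≈ -8350.3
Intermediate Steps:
h = -144 (h = 6*(-24) = -144)
S(T, z) = -5 - T + z/4 (S(T, z) = -5 + (z + T*(-4))/4 = -5 + (z - 4*T)/4 = -5 + (-T + z/4) = -5 - T + z/4)
(h + S(25, -5/(-35)))*t = (-144 + (-5 - 1*25 + (-5/(-35))/4))*48 = (-144 + (-5 - 25 + (-5*(-1/35))/4))*48 = (-144 + (-5 - 25 + (¼)*(⅐)))*48 = (-144 + (-5 - 25 + 1/28))*48 = (-144 - 839/28)*48 = -4871/28*48 = -58452/7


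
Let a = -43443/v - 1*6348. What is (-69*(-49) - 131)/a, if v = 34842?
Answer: -37745500/73740153 ≈ -0.51187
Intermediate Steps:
a = -73740153/11614 (a = -43443/34842 - 1*6348 = -43443*1/34842 - 6348 = -14481/11614 - 6348 = -73740153/11614 ≈ -6349.3)
(-69*(-49) - 131)/a = (-69*(-49) - 131)/(-73740153/11614) = (3381 - 131)*(-11614/73740153) = 3250*(-11614/73740153) = -37745500/73740153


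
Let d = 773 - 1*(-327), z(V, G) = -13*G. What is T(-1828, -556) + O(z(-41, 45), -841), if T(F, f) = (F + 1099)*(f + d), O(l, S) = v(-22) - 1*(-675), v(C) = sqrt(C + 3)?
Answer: -395901 + I*sqrt(19) ≈ -3.959e+5 + 4.3589*I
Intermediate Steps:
v(C) = sqrt(3 + C)
O(l, S) = 675 + I*sqrt(19) (O(l, S) = sqrt(3 - 22) - 1*(-675) = sqrt(-19) + 675 = I*sqrt(19) + 675 = 675 + I*sqrt(19))
d = 1100 (d = 773 + 327 = 1100)
T(F, f) = (1099 + F)*(1100 + f) (T(F, f) = (F + 1099)*(f + 1100) = (1099 + F)*(1100 + f))
T(-1828, -556) + O(z(-41, 45), -841) = (1208900 + 1099*(-556) + 1100*(-1828) - 1828*(-556)) + (675 + I*sqrt(19)) = (1208900 - 611044 - 2010800 + 1016368) + (675 + I*sqrt(19)) = -396576 + (675 + I*sqrt(19)) = -395901 + I*sqrt(19)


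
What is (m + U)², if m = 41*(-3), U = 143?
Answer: 400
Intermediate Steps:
m = -123
(m + U)² = (-123 + 143)² = 20² = 400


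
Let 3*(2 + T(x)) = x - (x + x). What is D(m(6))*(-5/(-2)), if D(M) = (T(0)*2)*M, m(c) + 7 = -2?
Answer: 90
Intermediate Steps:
m(c) = -9 (m(c) = -7 - 2 = -9)
T(x) = -2 - x/3 (T(x) = -2 + (x - (x + x))/3 = -2 + (x - 2*x)/3 = -2 + (-x)/3 = -2 - x/3)
D(M) = -4*M (D(M) = ((-2 - ⅓*0)*2)*M = ((-2 + 0)*2)*M = (-2*2)*M = -4*M)
D(m(6))*(-5/(-2)) = (-4*(-9))*(-5/(-2)) = 36*(-5*(-½)) = 36*(5/2) = 90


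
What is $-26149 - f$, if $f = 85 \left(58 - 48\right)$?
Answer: $-26999$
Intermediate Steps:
$f = 850$ ($f = 85 \cdot 10 = 850$)
$-26149 - f = -26149 - 850 = -26999$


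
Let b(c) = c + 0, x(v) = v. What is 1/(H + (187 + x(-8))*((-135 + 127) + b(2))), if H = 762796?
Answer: 1/761722 ≈ 1.3128e-6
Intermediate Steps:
b(c) = c
1/(H + (187 + x(-8))*((-135 + 127) + b(2))) = 1/(762796 + (187 - 8)*((-135 + 127) + 2)) = 1/(762796 + 179*(-8 + 2)) = 1/(762796 + 179*(-6)) = 1/(762796 - 1074) = 1/761722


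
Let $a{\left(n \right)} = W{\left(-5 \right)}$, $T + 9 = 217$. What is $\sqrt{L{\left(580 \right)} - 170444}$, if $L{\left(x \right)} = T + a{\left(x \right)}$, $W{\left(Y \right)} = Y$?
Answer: $i \sqrt{170241} \approx 412.6 i$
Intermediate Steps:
$T = 208$ ($T = -9 + 217 = 208$)
$a{\left(n \right)} = -5$
$L{\left(x \right)} = 203$ ($L{\left(x \right)} = 208 - 5 = 203$)
$\sqrt{L{\left(580 \right)} - 170444} = \sqrt{203 - 170444} = \sqrt{-170241} = i \sqrt{170241}$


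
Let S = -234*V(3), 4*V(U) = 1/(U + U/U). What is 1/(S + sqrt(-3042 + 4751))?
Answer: 936/95687 + 64*sqrt(1709)/95687 ≈ 0.037432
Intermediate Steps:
V(U) = 1/(4*(1 + U)) (V(U) = 1/(4*(U + U/U)) = 1/(4*(U + 1)) = 1/(4*(1 + U)))
S = -117/8 (S = -117/(2*(1 + 3)) = -117/(2*4) = -234*1/16 = -117/8 ≈ -14.625)
1/(S + sqrt(-3042 + 4751)) = 1/(-117/8 + sqrt(-3042 + 4751)) = 1/(-117/8 + sqrt(1709))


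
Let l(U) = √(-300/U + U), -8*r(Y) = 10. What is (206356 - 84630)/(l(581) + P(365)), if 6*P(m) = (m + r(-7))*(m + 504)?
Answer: 238457499446320/103204603972021 - 7790464*√195948641/103204603972021 ≈ 2.3095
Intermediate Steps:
r(Y) = -5/4 (r(Y) = -⅛*10 = -5/4)
P(m) = (504 + m)*(-5/4 + m)/6 (P(m) = ((m - 5/4)*(m + 504))/6 = ((-5/4 + m)*(504 + m))/6 = ((504 + m)*(-5/4 + m))/6 = (504 + m)*(-5/4 + m)/6)
l(U) = √(U - 300/U)
(206356 - 84630)/(l(581) + P(365)) = (206356 - 84630)/(√(581 - 300/581) + (-105 + (⅙)*365² + (2011/24)*365)) = 121726/(√(581 - 300*1/581) + (-105 + (⅙)*133225 + 734015/24)) = 121726/(√(581 - 300/581) + (-105 + 133225/6 + 734015/24)) = 121726/(√(337261/581) + 421465/8) = 121726/(√195948641/581 + 421465/8) = 121726/(421465/8 + √195948641/581)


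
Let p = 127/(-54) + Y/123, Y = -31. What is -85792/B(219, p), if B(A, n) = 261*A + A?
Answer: -42896/28689 ≈ -1.4952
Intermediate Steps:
p = -5765/2214 (p = 127/(-54) - 31/123 = 127*(-1/54) - 31*1/123 = -127/54 - 31/123 = -5765/2214 ≈ -2.6039)
B(A, n) = 262*A
-85792/B(219, p) = -85792/(262*219) = -85792/57378 = -85792*1/57378 = -42896/28689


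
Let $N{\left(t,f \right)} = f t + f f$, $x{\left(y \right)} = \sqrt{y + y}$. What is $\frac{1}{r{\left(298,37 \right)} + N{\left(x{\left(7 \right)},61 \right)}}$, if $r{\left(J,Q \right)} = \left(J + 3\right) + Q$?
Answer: $\frac{4059}{16423387} - \frac{61 \sqrt{14}}{16423387} \approx 0.00023325$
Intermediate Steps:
$x{\left(y \right)} = \sqrt{2} \sqrt{y}$ ($x{\left(y \right)} = \sqrt{2 y} = \sqrt{2} \sqrt{y}$)
$N{\left(t,f \right)} = f^{2} + f t$ ($N{\left(t,f \right)} = f t + f^{2} = f^{2} + f t$)
$r{\left(J,Q \right)} = 3 + J + Q$ ($r{\left(J,Q \right)} = \left(3 + J\right) + Q = 3 + J + Q$)
$\frac{1}{r{\left(298,37 \right)} + N{\left(x{\left(7 \right)},61 \right)}} = \frac{1}{\left(3 + 298 + 37\right) + 61 \left(61 + \sqrt{2} \sqrt{7}\right)} = \frac{1}{338 + 61 \left(61 + \sqrt{14}\right)} = \frac{1}{338 + \left(3721 + 61 \sqrt{14}\right)} = \frac{1}{4059 + 61 \sqrt{14}}$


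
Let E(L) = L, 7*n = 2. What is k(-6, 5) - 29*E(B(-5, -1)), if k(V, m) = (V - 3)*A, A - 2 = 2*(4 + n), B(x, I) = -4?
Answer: 146/7 ≈ 20.857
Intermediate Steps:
n = 2/7 (n = (⅐)*2 = 2/7 ≈ 0.28571)
A = 74/7 (A = 2 + 2*(4 + 2/7) = 2 + 2*(30/7) = 2 + 60/7 = 74/7 ≈ 10.571)
k(V, m) = -222/7 + 74*V/7 (k(V, m) = (V - 3)*(74/7) = (-3 + V)*(74/7) = -222/7 + 74*V/7)
k(-6, 5) - 29*E(B(-5, -1)) = (-222/7 + (74/7)*(-6)) - 29*(-4) = (-222/7 - 444/7) + 116 = -666/7 + 116 = 146/7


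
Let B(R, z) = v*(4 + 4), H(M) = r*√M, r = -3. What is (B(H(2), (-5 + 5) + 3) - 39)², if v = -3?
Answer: 3969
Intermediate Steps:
H(M) = -3*√M
B(R, z) = -24 (B(R, z) = -3*(4 + 4) = -3*8 = -24)
(B(H(2), (-5 + 5) + 3) - 39)² = (-24 - 39)² = (-63)² = 3969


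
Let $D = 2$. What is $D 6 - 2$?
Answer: $10$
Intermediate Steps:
$D 6 - 2 = 2 \cdot 6 - 2 = 12 - 2 = 10$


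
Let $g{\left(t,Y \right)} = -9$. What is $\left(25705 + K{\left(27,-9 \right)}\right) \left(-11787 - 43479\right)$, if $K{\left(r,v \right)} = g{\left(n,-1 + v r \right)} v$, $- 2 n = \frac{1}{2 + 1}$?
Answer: $-1425089076$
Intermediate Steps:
$n = - \frac{1}{6}$ ($n = - \frac{1}{2 \left(2 + 1\right)} = - \frac{1}{2 \cdot 3} = \left(- \frac{1}{2}\right) \frac{1}{3} = - \frac{1}{6} \approx -0.16667$)
$K{\left(r,v \right)} = - 9 v$
$\left(25705 + K{\left(27,-9 \right)}\right) \left(-11787 - 43479\right) = \left(25705 - -81\right) \left(-11787 - 43479\right) = \left(25705 + 81\right) \left(-55266\right) = 25786 \left(-55266\right) = -1425089076$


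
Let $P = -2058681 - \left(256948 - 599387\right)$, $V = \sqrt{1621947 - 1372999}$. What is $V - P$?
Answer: $1716242 + 2 \sqrt{62237} \approx 1.7167 \cdot 10^{6}$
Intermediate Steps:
$V = 2 \sqrt{62237}$ ($V = \sqrt{248948} = 2 \sqrt{62237} \approx 498.95$)
$P = -1716242$ ($P = -2058681 - \left(256948 - 599387\right) = -2058681 - -342439 = -2058681 + 342439 = -1716242$)
$V - P = 2 \sqrt{62237} - -1716242 = 2 \sqrt{62237} + 1716242 = 1716242 + 2 \sqrt{62237}$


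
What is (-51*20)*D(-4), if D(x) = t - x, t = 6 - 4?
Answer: -6120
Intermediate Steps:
t = 2
D(x) = 2 - x
(-51*20)*D(-4) = (-51*20)*(2 - 1*(-4)) = -1020*(2 + 4) = -1020*6 = -6120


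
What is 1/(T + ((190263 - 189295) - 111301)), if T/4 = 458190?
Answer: 1/1722427 ≈ 5.8058e-7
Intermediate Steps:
T = 1832760 (T = 4*458190 = 1832760)
1/(T + ((190263 - 189295) - 111301)) = 1/(1832760 + ((190263 - 189295) - 111301)) = 1/(1832760 + (968 - 111301)) = 1/(1832760 - 110333) = 1/1722427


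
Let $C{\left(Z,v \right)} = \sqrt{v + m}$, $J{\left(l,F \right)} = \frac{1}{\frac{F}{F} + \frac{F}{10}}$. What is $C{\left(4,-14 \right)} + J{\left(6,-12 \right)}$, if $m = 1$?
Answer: $-5 + i \sqrt{13} \approx -5.0 + 3.6056 i$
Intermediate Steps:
$J{\left(l,F \right)} = \frac{1}{1 + \frac{F}{10}}$ ($J{\left(l,F \right)} = \frac{1}{1 + F \frac{1}{10}} = \frac{1}{1 + \frac{F}{10}}$)
$C{\left(Z,v \right)} = \sqrt{1 + v}$ ($C{\left(Z,v \right)} = \sqrt{v + 1} = \sqrt{1 + v}$)
$C{\left(4,-14 \right)} + J{\left(6,-12 \right)} = \sqrt{1 - 14} + \frac{10}{10 - 12} = \sqrt{-13} + \frac{10}{-2} = i \sqrt{13} + 10 \left(- \frac{1}{2}\right) = i \sqrt{13} - 5 = -5 + i \sqrt{13}$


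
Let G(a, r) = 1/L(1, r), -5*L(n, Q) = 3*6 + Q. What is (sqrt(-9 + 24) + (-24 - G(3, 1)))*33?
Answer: -14883/19 + 33*sqrt(15) ≈ -655.51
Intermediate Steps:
L(n, Q) = -18/5 - Q/5 (L(n, Q) = -(3*6 + Q)/5 = -(18 + Q)/5 = -18/5 - Q/5)
G(a, r) = 1/(-18/5 - r/5)
(sqrt(-9 + 24) + (-24 - G(3, 1)))*33 = (sqrt(-9 + 24) + (-24 - (-5)/(18 + 1)))*33 = (sqrt(15) + (-24 - (-5)/19))*33 = (sqrt(15) + (-24 - 1*(-5/19)))*33 = (sqrt(15) + (-24 + 5/19))*33 = (sqrt(15) - 451/19)*33 = (-451/19 + sqrt(15))*33 = -14883/19 + 33*sqrt(15)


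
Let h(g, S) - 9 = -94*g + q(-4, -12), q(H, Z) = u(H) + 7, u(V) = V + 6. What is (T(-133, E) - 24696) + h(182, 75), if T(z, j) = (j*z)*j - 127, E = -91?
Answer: -1143286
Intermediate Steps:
T(z, j) = -127 + z*j² (T(z, j) = z*j² - 127 = -127 + z*j²)
u(V) = 6 + V
q(H, Z) = 13 + H (q(H, Z) = (6 + H) + 7 = 13 + H)
h(g, S) = 18 - 94*g (h(g, S) = 9 + (-94*g + (13 - 4)) = 9 + (-94*g + 9) = 9 + (9 - 94*g) = 18 - 94*g)
(T(-133, E) - 24696) + h(182, 75) = ((-127 - 133*(-91)²) - 24696) + (18 - 94*182) = ((-127 - 133*8281) - 24696) + (18 - 17108) = ((-127 - 1101373) - 24696) - 17090 = (-1101500 - 24696) - 17090 = -1126196 - 17090 = -1143286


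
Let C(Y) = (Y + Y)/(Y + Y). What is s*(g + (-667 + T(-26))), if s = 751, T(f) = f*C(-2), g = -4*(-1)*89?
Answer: -253087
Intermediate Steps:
g = 356 (g = 4*89 = 356)
C(Y) = 1 (C(Y) = (2*Y)/((2*Y)) = (2*Y)*(1/(2*Y)) = 1)
T(f) = f (T(f) = f*1 = f)
s*(g + (-667 + T(-26))) = 751*(356 + (-667 - 26)) = 751*(356 - 693) = 751*(-337) = -253087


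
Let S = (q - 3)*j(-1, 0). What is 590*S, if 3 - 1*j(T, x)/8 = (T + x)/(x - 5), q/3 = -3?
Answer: -158592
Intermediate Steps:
q = -9 (q = 3*(-3) = -9)
j(T, x) = 24 - 8*(T + x)/(-5 + x) (j(T, x) = 24 - 8*(T + x)/(x - 5) = 24 - 8*(T + x)/(-5 + x))
S = -1344/5 (S = (-9 - 3)*(8*(-15 - 1*(-1) + 2*0)/(-5 + 0)) = -96*(-15 + 1 + 0)/(-5) = -96*(-1)*(-14)/5 = -12*112/5 = -1344/5 ≈ -268.80)
590*S = 590*(-1344/5) = -158592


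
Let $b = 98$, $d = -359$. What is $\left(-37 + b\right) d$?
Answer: $-21899$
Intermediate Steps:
$\left(-37 + b\right) d = \left(-37 + 98\right) \left(-359\right) = 61 \left(-359\right) = -21899$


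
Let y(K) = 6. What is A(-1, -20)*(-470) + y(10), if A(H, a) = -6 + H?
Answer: 3296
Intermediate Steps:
A(-1, -20)*(-470) + y(10) = (-6 - 1)*(-470) + 6 = -7*(-470) + 6 = 3290 + 6 = 3296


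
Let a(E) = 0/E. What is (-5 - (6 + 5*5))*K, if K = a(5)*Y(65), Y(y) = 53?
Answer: 0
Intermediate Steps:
a(E) = 0
K = 0 (K = 0*53 = 0)
(-5 - (6 + 5*5))*K = (-5 - (6 + 5*5))*0 = (-5 - (6 + 25))*0 = (-5 - 1*31)*0 = (-5 - 31)*0 = -36*0 = 0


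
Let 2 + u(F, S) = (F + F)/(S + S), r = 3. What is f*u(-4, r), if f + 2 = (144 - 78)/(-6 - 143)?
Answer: 3640/447 ≈ 8.1432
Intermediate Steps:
f = -364/149 (f = -2 + (144 - 78)/(-6 - 143) = -2 + 66/(-149) = -2 + 66*(-1/149) = -2 - 66/149 = -364/149 ≈ -2.4430)
u(F, S) = -2 + F/S (u(F, S) = -2 + (F + F)/(S + S) = -2 + (2*F)/((2*S)) = -2 + (2*F)*(1/(2*S)) = -2 + F/S)
f*u(-4, r) = -364*(-2 - 4/3)/149 = -364/149*(-10/3) = 3640/447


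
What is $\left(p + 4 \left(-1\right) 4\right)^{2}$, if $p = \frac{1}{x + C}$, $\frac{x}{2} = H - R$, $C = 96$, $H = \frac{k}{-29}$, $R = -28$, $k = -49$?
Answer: $\frac{5193652489}{20304036} \approx 255.79$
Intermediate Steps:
$H = \frac{49}{29}$ ($H = - \frac{49}{-29} = \left(-49\right) \left(- \frac{1}{29}\right) = \frac{49}{29} \approx 1.6897$)
$x = \frac{1722}{29}$ ($x = 2 \left(\frac{49}{29} - -28\right) = 2 \left(\frac{49}{29} + 28\right) = 2 \cdot \frac{861}{29} = \frac{1722}{29} \approx 59.379$)
$p = \frac{29}{4506}$ ($p = \frac{1}{\frac{1722}{29} + 96} = \frac{1}{\frac{4506}{29}} = \frac{29}{4506} \approx 0.0064359$)
$\left(p + 4 \left(-1\right) 4\right)^{2} = \left(\frac{29}{4506} + 4 \left(-1\right) 4\right)^{2} = \left(\frac{29}{4506} - 16\right)^{2} = \left(- \frac{72067}{4506}\right)^{2} = \frac{5193652489}{20304036}$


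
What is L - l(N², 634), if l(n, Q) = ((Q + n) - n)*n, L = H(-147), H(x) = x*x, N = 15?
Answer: -121041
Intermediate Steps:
H(x) = x²
L = 21609 (L = (-147)² = 21609)
l(n, Q) = Q*n
L - l(N², 634) = 21609 - 634*15² = 21609 - 634*225 = 21609 - 1*142650 = 21609 - 142650 = -121041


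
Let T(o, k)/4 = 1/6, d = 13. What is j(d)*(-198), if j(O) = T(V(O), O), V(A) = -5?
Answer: -132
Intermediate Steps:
T(o, k) = ⅔ (T(o, k) = 4/6 = 4*(⅙) = ⅔)
j(O) = ⅔
j(d)*(-198) = (⅔)*(-198) = -132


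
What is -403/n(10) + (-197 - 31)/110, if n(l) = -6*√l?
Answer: -114/55 + 403*√10/60 ≈ 19.167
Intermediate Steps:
-403/n(10) + (-197 - 31)/110 = -403*(-√10/60) + (-197 - 31)/110 = -(-403)*√10/60 - 228*1/110 = 403*√10/60 - 114/55 = -114/55 + 403*√10/60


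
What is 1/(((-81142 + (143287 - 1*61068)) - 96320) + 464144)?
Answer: 1/368901 ≈ 2.7108e-6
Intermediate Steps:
1/(((-81142 + (143287 - 1*61068)) - 96320) + 464144) = 1/(((-81142 + (143287 - 61068)) - 96320) + 464144) = 1/(((-81142 + 82219) - 96320) + 464144) = 1/((1077 - 96320) + 464144) = 1/(-95243 + 464144) = 1/368901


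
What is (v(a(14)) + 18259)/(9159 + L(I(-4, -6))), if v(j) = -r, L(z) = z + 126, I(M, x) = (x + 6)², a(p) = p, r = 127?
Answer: 6044/3095 ≈ 1.9528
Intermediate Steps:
I(M, x) = (6 + x)²
L(z) = 126 + z
v(j) = -127 (v(j) = -1*127 = -127)
(v(a(14)) + 18259)/(9159 + L(I(-4, -6))) = (-127 + 18259)/(9159 + (126 + (6 - 6)²)) = 18132/(9159 + (126 + 0²)) = 18132/(9159 + (126 + 0)) = 18132/(9159 + 126) = 18132/9285 = 18132*(1/9285) = 6044/3095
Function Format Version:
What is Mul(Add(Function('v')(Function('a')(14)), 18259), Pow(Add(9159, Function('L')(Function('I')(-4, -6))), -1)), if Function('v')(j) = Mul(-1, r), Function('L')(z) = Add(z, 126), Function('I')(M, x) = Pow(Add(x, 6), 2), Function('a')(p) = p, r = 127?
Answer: Rational(6044, 3095) ≈ 1.9528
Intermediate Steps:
Function('I')(M, x) = Pow(Add(6, x), 2)
Function('L')(z) = Add(126, z)
Function('v')(j) = -127 (Function('v')(j) = Mul(-1, 127) = -127)
Mul(Add(Function('v')(Function('a')(14)), 18259), Pow(Add(9159, Function('L')(Function('I')(-4, -6))), -1)) = Mul(Add(-127, 18259), Pow(Add(9159, Add(126, Pow(Add(6, -6), 2))), -1)) = Mul(18132, Pow(Add(9159, Add(126, Pow(0, 2))), -1)) = Mul(18132, Pow(Add(9159, Add(126, 0)), -1)) = Mul(18132, Pow(Add(9159, 126), -1)) = Mul(18132, Pow(9285, -1)) = Mul(18132, Rational(1, 9285)) = Rational(6044, 3095)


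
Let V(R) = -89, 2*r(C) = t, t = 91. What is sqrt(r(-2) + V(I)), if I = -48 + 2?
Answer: I*sqrt(174)/2 ≈ 6.5955*I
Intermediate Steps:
r(C) = 91/2 (r(C) = (1/2)*91 = 91/2)
I = -46
sqrt(r(-2) + V(I)) = sqrt(91/2 - 89) = sqrt(-87/2) = I*sqrt(174)/2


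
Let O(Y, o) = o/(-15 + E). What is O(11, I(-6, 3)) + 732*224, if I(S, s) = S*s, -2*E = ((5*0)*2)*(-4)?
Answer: 819846/5 ≈ 1.6397e+5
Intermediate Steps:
E = 0 (E = -(5*0)*2*(-4)/2 = -0*2*(-4)/2 = -0*(-4) = -1/2*0 = 0)
O(Y, o) = -o/15 (O(Y, o) = o/(-15 + 0) = o/(-15) = o*(-1/15) = -o/15)
O(11, I(-6, 3)) + 732*224 = -(-2)*3/5 + 732*224 = -1/15*(-18) + 163968 = 6/5 + 163968 = 819846/5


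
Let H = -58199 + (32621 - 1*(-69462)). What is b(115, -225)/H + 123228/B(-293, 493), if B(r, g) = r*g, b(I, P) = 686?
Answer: -2654322769/3169499958 ≈ -0.83746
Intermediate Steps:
H = 43884 (H = -58199 + (32621 + 69462) = -58199 + 102083 = 43884)
B(r, g) = g*r
b(115, -225)/H + 123228/B(-293, 493) = 686/43884 + 123228/((493*(-293))) = 686*(1/43884) + 123228/(-144449) = 343/21942 + 123228*(-1/144449) = 343/21942 - 123228/144449 = -2654322769/3169499958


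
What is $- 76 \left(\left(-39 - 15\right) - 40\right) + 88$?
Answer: $7232$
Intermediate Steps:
$- 76 \left(\left(-39 - 15\right) - 40\right) + 88 = - 76 \left(-54 - 40\right) + 88 = \left(-76\right) \left(-94\right) + 88 = 7144 + 88 = 7232$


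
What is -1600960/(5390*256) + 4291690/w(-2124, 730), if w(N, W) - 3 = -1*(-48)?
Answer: 18505512127/219912 ≈ 84150.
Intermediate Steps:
w(N, W) = 51 (w(N, W) = 3 - 1*(-48) = 3 + 48 = 51)
-1600960/(5390*256) + 4291690/w(-2124, 730) = -1600960/(5390*256) + 4291690/51 = -1600960/1379840 + 4291690*(1/51) = -1600960*1/1379840 + 4291690/51 = -5003/4312 + 4291690/51 = 18505512127/219912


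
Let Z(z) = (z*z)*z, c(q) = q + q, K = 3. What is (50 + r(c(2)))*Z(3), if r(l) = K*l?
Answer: 1674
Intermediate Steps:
c(q) = 2*q
r(l) = 3*l
Z(z) = z³ (Z(z) = z²*z = z³)
(50 + r(c(2)))*Z(3) = (50 + 3*(2*2))*3³ = (50 + 3*4)*27 = (50 + 12)*27 = 62*27 = 1674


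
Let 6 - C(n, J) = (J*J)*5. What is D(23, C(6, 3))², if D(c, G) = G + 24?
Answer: 225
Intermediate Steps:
C(n, J) = 6 - 5*J² (C(n, J) = 6 - J*J*5 = 6 - J²*5 = 6 - 5*J²)
D(c, G) = 24 + G
D(23, C(6, 3))² = (24 + (6 - 5*3²))² = (24 + (6 - 5*9))² = (24 + (6 - 45))² = (24 - 39)² = (-15)² = 225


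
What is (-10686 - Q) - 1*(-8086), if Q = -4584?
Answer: 1984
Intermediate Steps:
(-10686 - Q) - 1*(-8086) = (-10686 - 1*(-4584)) - 1*(-8086) = (-10686 + 4584) + 8086 = -6102 + 8086 = 1984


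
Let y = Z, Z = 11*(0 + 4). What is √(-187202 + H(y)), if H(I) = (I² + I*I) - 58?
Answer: 38*I*√127 ≈ 428.24*I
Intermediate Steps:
Z = 44 (Z = 11*4 = 44)
y = 44
H(I) = -58 + 2*I² (H(I) = (I² + I²) - 58 = 2*I² - 58 = -58 + 2*I²)
√(-187202 + H(y)) = √(-187202 + (-58 + 2*44²)) = √(-187202 + (-58 + 2*1936)) = √(-187202 + (-58 + 3872)) = √(-187202 + 3814) = √(-183388) = 38*I*√127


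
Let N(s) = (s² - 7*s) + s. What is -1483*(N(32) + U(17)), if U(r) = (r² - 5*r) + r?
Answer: -1561599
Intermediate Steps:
U(r) = r² - 4*r
N(s) = s² - 6*s
-1483*(N(32) + U(17)) = -1483*(32*(-6 + 32) + 17*(-4 + 17)) = -1483*(32*26 + 17*13) = -1483*(832 + 221) = -1483*1053 = -1561599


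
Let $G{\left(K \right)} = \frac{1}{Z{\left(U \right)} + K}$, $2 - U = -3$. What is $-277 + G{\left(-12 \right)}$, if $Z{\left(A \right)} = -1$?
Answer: $- \frac{3602}{13} \approx -277.08$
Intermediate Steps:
$U = 5$ ($U = 2 - -3 = 2 + 3 = 5$)
$G{\left(K \right)} = \frac{1}{-1 + K}$
$-277 + G{\left(-12 \right)} = -277 + \frac{1}{-1 - 12} = -277 + \frac{1}{-13} = -277 - \frac{1}{13} = - \frac{3602}{13}$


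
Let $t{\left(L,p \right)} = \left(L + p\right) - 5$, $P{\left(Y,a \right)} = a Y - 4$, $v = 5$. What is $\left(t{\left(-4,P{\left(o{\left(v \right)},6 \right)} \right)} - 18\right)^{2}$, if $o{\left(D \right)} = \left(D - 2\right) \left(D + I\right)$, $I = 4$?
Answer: $17161$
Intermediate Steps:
$o{\left(D \right)} = \left(-2 + D\right) \left(4 + D\right)$ ($o{\left(D \right)} = \left(D - 2\right) \left(D + 4\right) = \left(-2 + D\right) \left(4 + D\right)$)
$P{\left(Y,a \right)} = -4 + Y a$ ($P{\left(Y,a \right)} = Y a - 4 = -4 + Y a$)
$t{\left(L,p \right)} = -5 + L + p$
$\left(t{\left(-4,P{\left(o{\left(v \right)},6 \right)} \right)} - 18\right)^{2} = \left(\left(-5 - 4 - \left(4 - \left(-8 + 5^{2} + 2 \cdot 5\right) 6\right)\right) - 18\right)^{2} = \left(\left(-5 - 4 - \left(4 - \left(-8 + 25 + 10\right) 6\right)\right) - 18\right)^{2} = \left(\left(-5 - 4 + \left(-4 + 27 \cdot 6\right)\right) - 18\right)^{2} = \left(\left(-5 - 4 + \left(-4 + 162\right)\right) - 18\right)^{2} = \left(\left(-5 - 4 + 158\right) - 18\right)^{2} = \left(149 - 18\right)^{2} = 131^{2} = 17161$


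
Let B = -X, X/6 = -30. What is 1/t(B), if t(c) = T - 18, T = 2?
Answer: -1/16 ≈ -0.062500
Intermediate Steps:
X = -180 (X = 6*(-30) = -180)
B = 180 (B = -1*(-180) = 180)
t(c) = -16 (t(c) = 2 - 18 = -16)
1/t(B) = 1/(-16) = -1/16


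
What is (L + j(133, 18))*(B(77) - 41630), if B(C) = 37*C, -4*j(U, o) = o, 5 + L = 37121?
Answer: -2878442163/2 ≈ -1.4392e+9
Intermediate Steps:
L = 37116 (L = -5 + 37121 = 37116)
j(U, o) = -o/4
(L + j(133, 18))*(B(77) - 41630) = (37116 - 1/4*18)*(37*77 - 41630) = (37116 - 9/2)*(2849 - 41630) = (74223/2)*(-38781) = -2878442163/2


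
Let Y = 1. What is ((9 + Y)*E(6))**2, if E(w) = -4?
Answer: 1600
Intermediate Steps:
((9 + Y)*E(6))**2 = ((9 + 1)*(-4))**2 = (10*(-4))**2 = (-40)**2 = 1600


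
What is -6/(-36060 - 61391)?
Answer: 6/97451 ≈ 6.1569e-5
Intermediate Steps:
-6/(-36060 - 61391) = -6/(-97451) = -1/97451*(-6) = 6/97451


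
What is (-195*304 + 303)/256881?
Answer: -19659/85627 ≈ -0.22959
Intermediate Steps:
(-195*304 + 303)/256881 = (-59280 + 303)*(1/256881) = -58977*1/256881 = -19659/85627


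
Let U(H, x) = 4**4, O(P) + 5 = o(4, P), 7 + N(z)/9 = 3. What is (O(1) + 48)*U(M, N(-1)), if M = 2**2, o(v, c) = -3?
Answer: 10240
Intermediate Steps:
N(z) = -36 (N(z) = -63 + 9*3 = -63 + 27 = -36)
O(P) = -8 (O(P) = -5 - 3 = -8)
M = 4
U(H, x) = 256
(O(1) + 48)*U(M, N(-1)) = (-8 + 48)*256 = 40*256 = 10240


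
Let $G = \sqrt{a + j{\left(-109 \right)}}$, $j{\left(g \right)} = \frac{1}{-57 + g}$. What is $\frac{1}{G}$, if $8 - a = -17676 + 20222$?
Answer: $- \frac{i \sqrt{69937294}}{421309} \approx - 0.01985 i$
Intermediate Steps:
$a = -2538$ ($a = 8 - \left(-17676 + 20222\right) = 8 - 2546 = -2538$)
$G = \frac{i \sqrt{69937294}}{166}$ ($G = \sqrt{-2538 + \frac{1}{-57 - 109}} = \sqrt{-2538 + \frac{1}{-166}} = \sqrt{-2538 - \frac{1}{166}} = \sqrt{- \frac{421309}{166}} = \frac{i \sqrt{69937294}}{166} \approx 50.379 i$)
$\frac{1}{G} = \frac{1}{\frac{1}{166} i \sqrt{69937294}} = - \frac{i \sqrt{69937294}}{421309}$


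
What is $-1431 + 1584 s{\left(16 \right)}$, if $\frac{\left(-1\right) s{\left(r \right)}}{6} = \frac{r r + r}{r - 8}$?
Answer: $-324567$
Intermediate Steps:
$s{\left(r \right)} = - \frac{6 \left(r + r^{2}\right)}{-8 + r}$ ($s{\left(r \right)} = - 6 \frac{r r + r}{r - 8} = - 6 \frac{r^{2} + r}{-8 + r} = - 6 \frac{r + r^{2}}{-8 + r} = - \frac{6 \left(r + r^{2}\right)}{-8 + r}$)
$-1431 + 1584 s{\left(16 \right)} = -1431 + 1584 \left(\left(-6\right) 16 \frac{1}{-8 + 16} \left(1 + 16\right)\right) = -1431 + 1584 \left(\left(-6\right) 16 \cdot \frac{1}{8} \cdot 17\right) = -1431 + 1584 \left(-204\right) = -1431 - 323136 = -324567$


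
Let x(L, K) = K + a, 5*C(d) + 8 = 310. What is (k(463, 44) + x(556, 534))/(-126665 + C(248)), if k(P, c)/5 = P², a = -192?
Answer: -5360935/633023 ≈ -8.4688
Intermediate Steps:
C(d) = 302/5 (C(d) = -8/5 + (⅕)*310 = -8/5 + 62 = 302/5)
x(L, K) = -192 + K (x(L, K) = K - 192 = -192 + K)
k(P, c) = 5*P²
(k(463, 44) + x(556, 534))/(-126665 + C(248)) = (5*463² + (-192 + 534))/(-126665 + 302/5) = (5*214369 + 342)/(-633023/5) = (1071845 + 342)*(-5/633023) = 1072187*(-5/633023) = -5360935/633023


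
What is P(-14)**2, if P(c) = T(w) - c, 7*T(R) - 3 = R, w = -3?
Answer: 196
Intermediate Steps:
T(R) = 3/7 + R/7
P(c) = -c (P(c) = (3/7 + (1/7)*(-3)) - c = (3/7 - 3/7) - c = 0 - c = -c)
P(-14)**2 = (-1*(-14))**2 = 14**2 = 196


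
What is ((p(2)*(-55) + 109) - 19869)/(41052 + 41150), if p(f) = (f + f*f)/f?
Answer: -19925/82202 ≈ -0.24239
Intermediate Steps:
p(f) = (f + f²)/f
((p(2)*(-55) + 109) - 19869)/(41052 + 41150) = (((1 + 2)*(-55) + 109) - 19869)/(41052 + 41150) = ((3*(-55) + 109) - 19869)/82202 = ((-165 + 109) - 19869)*(1/82202) = (-56 - 19869)*(1/82202) = -19925*1/82202 = -19925/82202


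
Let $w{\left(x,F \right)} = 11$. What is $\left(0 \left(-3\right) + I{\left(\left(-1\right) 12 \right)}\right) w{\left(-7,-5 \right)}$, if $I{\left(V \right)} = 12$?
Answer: $132$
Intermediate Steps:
$\left(0 \left(-3\right) + I{\left(\left(-1\right) 12 \right)}\right) w{\left(-7,-5 \right)} = \left(0 \left(-3\right) + 12\right) 11 = \left(0 + 12\right) 11 = 12 \cdot 11 = 132$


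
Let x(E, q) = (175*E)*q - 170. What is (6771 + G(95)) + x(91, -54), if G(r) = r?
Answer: -853254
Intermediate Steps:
x(E, q) = -170 + 175*E*q (x(E, q) = 175*E*q - 170 = -170 + 175*E*q)
(6771 + G(95)) + x(91, -54) = (6771 + 95) + (-170 + 175*91*(-54)) = 6866 + (-170 - 859950) = 6866 - 860120 = -853254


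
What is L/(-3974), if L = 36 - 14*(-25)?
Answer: -193/1987 ≈ -0.097131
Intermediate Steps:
L = 386 (L = 36 + 350 = 386)
L/(-3974) = 386/(-3974) = 386*(-1/3974) = -193/1987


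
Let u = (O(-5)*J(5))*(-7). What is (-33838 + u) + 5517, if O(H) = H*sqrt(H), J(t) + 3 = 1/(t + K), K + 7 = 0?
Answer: -28321 - 245*I*sqrt(5)/2 ≈ -28321.0 - 273.92*I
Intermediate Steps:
K = -7 (K = -7 + 0 = -7)
J(t) = -3 + 1/(-7 + t) (J(t) = -3 + 1/(t - 7) = -3 + 1/(-7 + t))
O(H) = H**(3/2)
u = -245*I*sqrt(5)/2 (u = ((-5)**(3/2)*((22 - 3*5)/(-7 + 5)))*(-7) = ((-5*I*sqrt(5))*((22 - 15)/(-2)))*(-7) = ((-5*I*sqrt(5))*(-1/2*7))*(-7) = (-5*I*sqrt(5)*(-7/2))*(-7) = (35*I*sqrt(5)/2)*(-7) = -245*I*sqrt(5)/2 ≈ -273.92*I)
(-33838 + u) + 5517 = (-33838 - 245*I*sqrt(5)/2) + 5517 = -28321 - 245*I*sqrt(5)/2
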